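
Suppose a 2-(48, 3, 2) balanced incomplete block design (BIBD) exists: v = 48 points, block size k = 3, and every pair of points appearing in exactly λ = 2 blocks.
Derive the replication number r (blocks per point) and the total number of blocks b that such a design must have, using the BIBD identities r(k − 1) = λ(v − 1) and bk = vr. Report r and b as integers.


Any 2-(v, k, λ) BIBD satisfies two necessary conditions:
  (i)  Each point sits in r blocks, and counting incidences through any fixed point gives r(k − 1) = λ(v − 1), so r = λ(v − 1)/(k − 1).
  (ii) Total incidences bk = vr, so b = vr/k.
Step 1: r = λ(v − 1)/(k − 1) = 2·(48 − 1)/(3 − 1) = 2·47/2 = 94/2 = 47.
Step 2: b = vr/k = 48·47/3 = 2256/3 = 752.
Check integrality: r = 47 ∈ Z ✓, b = 752 ∈ Z ✓.
(These identities are necessary conditions: they determine r and b for any design with these parameters, but do not by themselves prove that one exists.)

r = 47, b = 752.


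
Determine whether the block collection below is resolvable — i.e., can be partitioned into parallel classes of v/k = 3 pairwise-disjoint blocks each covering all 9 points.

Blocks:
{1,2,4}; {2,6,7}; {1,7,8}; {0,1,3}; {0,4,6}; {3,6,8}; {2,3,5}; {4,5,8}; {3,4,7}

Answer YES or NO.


v = 9, block size k = 3, number of blocks = 9.
For resolvability, blocks must partition into parallel classes of size v/k = 3.
Total blocks must therefore be a multiple of 3: 9 = 3·3 + 0 ⇒ divisible ✓.
Consider block {1,2,4}. The only other block(s) in the collection disjoint from it are {3,6,8} — just 1 block(s). Any parallel class containing {1,2,4} would need 2 other blocks each disjoint from it, so no parallel class of size 3 can contain {1,2,4}.
Since every block must belong to some parallel class in a resolution, the collection cannot be partitioned into parallel classes.
Resolvable? NO.

NO


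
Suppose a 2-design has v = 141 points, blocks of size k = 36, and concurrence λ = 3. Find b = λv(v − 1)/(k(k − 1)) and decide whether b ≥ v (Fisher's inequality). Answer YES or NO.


r = λ(v − 1)/(k − 1) = 3·140/35 = 12.
b = vr/k = 141·12/36 = 47.
Fisher's inequality: b ≥ v ⇔ 47 ≥ 141? NO.

NO


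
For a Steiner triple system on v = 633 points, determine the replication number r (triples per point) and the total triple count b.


An STS(v) is a 2-(v, 3, 1) BIBD: block size k = 3, λ = 1.
Replication: r(k − 1) = λ(v − 1) ⇒ r·2 = 633 − 1 = 632 ⇒ r = 316.
Block count: b = v(v − 1)/6 = 633·632/6 = 400056/6 = 66676.
(Check via bk = vr: 66676·3 = 200028 = 633·316 = 200028 ✓.)

r = 316, b = 66676.


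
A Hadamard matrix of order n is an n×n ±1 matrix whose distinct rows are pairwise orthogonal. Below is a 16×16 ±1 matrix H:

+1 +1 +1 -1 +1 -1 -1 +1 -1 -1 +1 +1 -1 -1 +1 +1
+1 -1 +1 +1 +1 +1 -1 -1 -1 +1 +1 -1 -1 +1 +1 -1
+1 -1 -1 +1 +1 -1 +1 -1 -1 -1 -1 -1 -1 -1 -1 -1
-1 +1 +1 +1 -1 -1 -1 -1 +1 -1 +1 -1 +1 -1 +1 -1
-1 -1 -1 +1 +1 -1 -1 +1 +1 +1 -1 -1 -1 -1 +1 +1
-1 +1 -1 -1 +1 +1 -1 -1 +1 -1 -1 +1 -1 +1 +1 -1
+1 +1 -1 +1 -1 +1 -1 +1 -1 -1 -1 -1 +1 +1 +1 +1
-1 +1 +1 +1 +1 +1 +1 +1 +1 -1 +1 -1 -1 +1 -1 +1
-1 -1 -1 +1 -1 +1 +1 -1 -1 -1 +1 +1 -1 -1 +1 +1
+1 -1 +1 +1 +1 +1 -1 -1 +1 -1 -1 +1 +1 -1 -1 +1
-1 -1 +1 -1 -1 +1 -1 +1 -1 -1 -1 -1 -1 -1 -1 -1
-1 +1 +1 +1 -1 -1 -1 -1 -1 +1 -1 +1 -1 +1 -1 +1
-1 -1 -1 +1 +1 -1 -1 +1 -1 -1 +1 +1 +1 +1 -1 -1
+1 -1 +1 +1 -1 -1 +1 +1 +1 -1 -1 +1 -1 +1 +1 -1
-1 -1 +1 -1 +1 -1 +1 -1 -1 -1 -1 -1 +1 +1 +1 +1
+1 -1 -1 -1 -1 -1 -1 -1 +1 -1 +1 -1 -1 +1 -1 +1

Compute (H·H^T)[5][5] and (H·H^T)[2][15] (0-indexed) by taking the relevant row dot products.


Row 2 of H: [1, -1, -1, 1, 1, -1, 1, -1, -1, -1, -1, -1, -1, -1, -1, -1].
Row 5 of H: [-1, 1, -1, -1, 1, 1, -1, -1, 1, -1, -1, 1, -1, 1, 1, -1].
Row 15 of H: [1, -1, -1, -1, -1, -1, -1, -1, 1, -1, 1, -1, -1, 1, -1, 1].
(H·H^T)[5][5] = Σ_j H[5][j]·H[5][j] = (-1)² + (1)² + (-1)² + (-1)² + (1)² + (1)² + (-1)² + (-1)² + (1)² + (-1)² + (-1)² + (1)² + (-1)² + (1)² + (1)² + (-1)² = 1 + 1 + 1 + 1 + 1 + 1 + 1 + 1 + 1 + 1 + 1 + 1 + 1 + 1 + 1 + 1 = 16.
(H·H^T)[2][15] = Σ_j H[2][j]·H[15][j] = (1)·(1) + (-1)·(-1) + (-1)·(-1) + (1)·(-1) + (1)·(-1) + (-1)·(-1) + (1)·(-1) + (-1)·(-1) + (-1)·(1) + (-1)·(-1) + (-1)·(1) + (-1)·(-1) + (-1)·(-1) + (-1)·(1) + (-1)·(-1) + (-1)·(1) = 1 + 1 + 1 + -1 + -1 + 1 + -1 + 1 + -1 + 1 + -1 + 1 + 1 + -1 + 1 + -1 = 2.
Rows 2 and 15 are not orthogonal (dot product = 2 ≠ 0), so H is not a Hadamard matrix.

(5,5) entry = 16; (2,15) entry = 2.


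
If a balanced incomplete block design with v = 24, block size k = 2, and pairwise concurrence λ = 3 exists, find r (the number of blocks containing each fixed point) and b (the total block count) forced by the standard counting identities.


Any 2-(v, k, λ) BIBD satisfies two necessary conditions:
  (i)  Each point sits in r blocks, and counting incidences through any fixed point gives r(k − 1) = λ(v − 1), so r = λ(v − 1)/(k − 1).
  (ii) Total incidences bk = vr, so b = vr/k.
Step 1: r = λ(v − 1)/(k − 1) = 3·(24 − 1)/(2 − 1) = 3·23/1 = 69/1 = 69.
Step 2: b = vr/k = 24·69/2 = 1656/2 = 828.
Check integrality: r = 69 ∈ Z ✓, b = 828 ∈ Z ✓.
(These identities are necessary conditions: they determine r and b for any design with these parameters, but do not by themselves prove that one exists.)

r = 69, b = 828.


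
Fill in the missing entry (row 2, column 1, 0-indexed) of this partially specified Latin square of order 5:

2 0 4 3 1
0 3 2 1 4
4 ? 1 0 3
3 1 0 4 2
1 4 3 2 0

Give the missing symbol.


Row 2 contains symbols [0, 1, 3, 4] — missing [2].
Column 1 contains symbols [0, 1, 3, 4] — missing [2].
The missing symbol must appear in both missing sets; intersection = [2].
Therefore the hidden value is 2.

Missing value = 2.


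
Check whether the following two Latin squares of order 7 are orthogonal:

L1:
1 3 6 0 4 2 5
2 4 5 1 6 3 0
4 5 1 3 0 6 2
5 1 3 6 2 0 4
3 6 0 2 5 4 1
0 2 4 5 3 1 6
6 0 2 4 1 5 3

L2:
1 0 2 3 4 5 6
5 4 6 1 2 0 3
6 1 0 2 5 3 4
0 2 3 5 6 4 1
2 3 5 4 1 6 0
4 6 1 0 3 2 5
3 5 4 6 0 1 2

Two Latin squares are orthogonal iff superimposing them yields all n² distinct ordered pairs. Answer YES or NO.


Form the n² = 49 superimposed pairs (L1[i][j], L2[i][j]), row by row (rows and columns indexed from 0):
row 0: (1,1) (3,0) (6,2) (0,3) (4,4) (2,5) (5,6)
row 1: (2,5) (4,4) (5,6) (1,1) (6,2) (3,0) (0,3)
row 2: (4,6) (5,1) (1,0) (3,2) (0,5) (6,3) (2,4)
row 3: (5,0) (1,2) (3,3) (6,5) (2,6) (0,4) (4,1)
row 4: (3,2) (6,3) (0,5) (2,4) (5,1) (4,6) (1,0)
row 5: (0,4) (2,6) (4,1) (5,0) (3,3) (1,2) (6,5)
row 6: (6,3) (0,5) (2,4) (4,6) (1,0) (5,1) (3,2)
Orthogonality requires all 49 pairs distinct.
But the pair (2,5) repeats: cell (0,5) has L1 = 2, L2 = 5, and cell (1,0) has L1 = 2, L2 = 5.
A repeated pair means some other pair never occurs (only 21 distinct pairs out of 49), so the squares are not orthogonal.
Conclusion: NO.

NO


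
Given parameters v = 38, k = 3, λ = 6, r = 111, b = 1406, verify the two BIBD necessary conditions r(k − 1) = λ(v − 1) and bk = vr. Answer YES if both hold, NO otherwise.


Condition (i): r(k − 1) = 111·2 = 222; λ(v − 1) = 6·37 = 222. Match? YES.
Condition (ii): bk = 1406·3 = 4218; vr = 38·111 = 4218. Match? YES.
Both conditions hold? YES.

YES


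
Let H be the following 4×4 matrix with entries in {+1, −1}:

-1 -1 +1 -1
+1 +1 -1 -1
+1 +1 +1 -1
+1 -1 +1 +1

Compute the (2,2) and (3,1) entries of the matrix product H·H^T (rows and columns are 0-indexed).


Row 1 of H: [1, 1, -1, -1].
Row 2 of H: [1, 1, 1, -1].
Row 3 of H: [1, -1, 1, 1].
(H·H^T)[2][2] = Σ_j H[2][j]·H[2][j] = (1)² + (1)² + (1)² + (-1)² = 1 + 1 + 1 + 1 = 4.
(H·H^T)[3][1] = Σ_j H[3][j]·H[1][j] = (1)·(1) + (-1)·(1) + (1)·(-1) + (1)·(-1) = 1 + -1 + -1 + -1 = -2.
Rows 3 and 1 are not orthogonal (dot product = -2 ≠ 0), so H is not a Hadamard matrix.

(2,2) entry = 4; (3,1) entry = -2.


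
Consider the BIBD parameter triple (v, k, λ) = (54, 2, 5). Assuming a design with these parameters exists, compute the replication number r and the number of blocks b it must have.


Any 2-(v, k, λ) BIBD satisfies two necessary conditions:
  (i)  Each point sits in r blocks, and counting incidences through any fixed point gives r(k − 1) = λ(v − 1), so r = λ(v − 1)/(k − 1).
  (ii) Total incidences bk = vr, so b = vr/k.
Step 1: r = λ(v − 1)/(k − 1) = 5·(54 − 1)/(2 − 1) = 5·53/1 = 265/1 = 265.
Step 2: b = vr/k = 54·265/2 = 14310/2 = 7155.
Check integrality: r = 265 ∈ Z ✓, b = 7155 ∈ Z ✓.
(These identities are necessary conditions: they determine r and b for any design with these parameters, but do not by themselves prove that one exists.)

r = 265, b = 7155.


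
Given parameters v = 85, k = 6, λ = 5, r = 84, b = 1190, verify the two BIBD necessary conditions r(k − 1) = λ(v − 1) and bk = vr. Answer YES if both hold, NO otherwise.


Condition (i): r(k − 1) = 84·5 = 420; λ(v − 1) = 5·84 = 420. Match? YES.
Condition (ii): bk = 1190·6 = 7140; vr = 85·84 = 7140. Match? YES.
Both conditions hold? YES.

YES


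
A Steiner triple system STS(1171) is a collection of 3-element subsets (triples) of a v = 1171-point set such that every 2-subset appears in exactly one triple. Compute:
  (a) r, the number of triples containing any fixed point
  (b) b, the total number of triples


An STS(v) is a 2-(v, 3, 1) BIBD: block size k = 3, λ = 1.
Replication: r(k − 1) = λ(v − 1) ⇒ r·2 = 1171 − 1 = 1170 ⇒ r = 585.
Block count: b = v(v − 1)/6 = 1171·1170/6 = 1370070/6 = 228345.

r = 585, b = 228345.


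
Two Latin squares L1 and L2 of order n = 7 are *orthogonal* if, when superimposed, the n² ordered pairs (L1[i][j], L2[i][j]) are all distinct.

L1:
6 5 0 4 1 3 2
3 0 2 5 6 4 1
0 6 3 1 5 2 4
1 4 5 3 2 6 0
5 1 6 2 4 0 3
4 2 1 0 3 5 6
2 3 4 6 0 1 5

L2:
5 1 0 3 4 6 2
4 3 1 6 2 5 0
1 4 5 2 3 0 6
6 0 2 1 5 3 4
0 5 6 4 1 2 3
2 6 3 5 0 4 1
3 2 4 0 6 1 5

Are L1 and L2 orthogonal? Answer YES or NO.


Form the n² = 49 superimposed pairs (L1[i][j], L2[i][j]), row by row (rows and columns indexed from 0):
row 0: (6,5) (5,1) (0,0) (4,3) (1,4) (3,6) (2,2)
row 1: (3,4) (0,3) (2,1) (5,6) (6,2) (4,5) (1,0)
row 2: (0,1) (6,4) (3,5) (1,2) (5,3) (2,0) (4,6)
row 3: (1,6) (4,0) (5,2) (3,1) (2,5) (6,3) (0,4)
row 4: (5,0) (1,5) (6,6) (2,4) (4,1) (0,2) (3,3)
row 5: (4,2) (2,6) (1,3) (0,5) (3,0) (5,4) (6,1)
row 6: (2,3) (3,2) (4,4) (6,0) (0,6) (1,1) (5,5)
Orthogonality requires all 49 pairs distinct.
Check by first coordinate: for each symbol s of L1, list the L2 entries in the n cells where L1 = s; they must all differ.
  L1 = 0: L2 entries (in reading order) 0, 3, 1, 4, 2, 5, 6 — all 7 distinct ✓
  L1 = 1: L2 entries (in reading order) 4, 0, 2, 6, 5, 3, 1 — all 7 distinct ✓
  L1 = 2: L2 entries (in reading order) 2, 1, 0, 5, 4, 6, 3 — all 7 distinct ✓
  L1 = 3: L2 entries (in reading order) 6, 4, 5, 1, 3, 0, 2 — all 7 distinct ✓
  L1 = 4: L2 entries (in reading order) 3, 5, 6, 0, 1, 2, 4 — all 7 distinct ✓
  L1 = 5: L2 entries (in reading order) 1, 6, 3, 2, 0, 4, 5 — all 7 distinct ✓
  L1 = 6: L2 entries (in reading order) 5, 2, 4, 3, 6, 1, 0 — all 7 distinct ✓
Every symbol of L1 meets every symbol of L2 exactly once, so all 49 pairs are distinct (49 of 49).
Conclusion: YES.

YES


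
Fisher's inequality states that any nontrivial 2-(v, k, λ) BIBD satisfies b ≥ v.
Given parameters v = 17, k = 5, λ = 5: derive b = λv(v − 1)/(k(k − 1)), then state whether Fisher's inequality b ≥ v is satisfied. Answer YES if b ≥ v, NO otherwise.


r = λ(v − 1)/(k − 1) = 5·16/4 = 20.
b = vr/k = 17·20/5 = 68.
Fisher's inequality: b ≥ v ⇔ 68 ≥ 17? YES.

YES


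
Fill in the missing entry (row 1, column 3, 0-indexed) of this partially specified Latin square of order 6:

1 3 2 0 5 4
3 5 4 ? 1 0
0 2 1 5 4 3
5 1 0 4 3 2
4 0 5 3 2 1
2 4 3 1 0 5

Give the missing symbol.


Row 1 contains symbols [0, 1, 3, 4, 5] — missing [2].
Column 3 contains symbols [0, 1, 3, 4, 5] — missing [2].
The missing symbol must appear in both missing sets; intersection = [2].
Therefore the hidden value is 2.

Missing value = 2.


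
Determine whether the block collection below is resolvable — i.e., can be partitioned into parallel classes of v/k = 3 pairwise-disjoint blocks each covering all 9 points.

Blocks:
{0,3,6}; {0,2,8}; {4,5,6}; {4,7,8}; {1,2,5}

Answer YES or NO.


v = 9, block size k = 3, number of blocks = 5.
For resolvability, blocks must partition into parallel classes of size v/k = 3.
Total blocks must therefore be a multiple of 3: 5 = 3·1 + 2 ⇒ not divisible ✗.
Resolvable? NO.

NO


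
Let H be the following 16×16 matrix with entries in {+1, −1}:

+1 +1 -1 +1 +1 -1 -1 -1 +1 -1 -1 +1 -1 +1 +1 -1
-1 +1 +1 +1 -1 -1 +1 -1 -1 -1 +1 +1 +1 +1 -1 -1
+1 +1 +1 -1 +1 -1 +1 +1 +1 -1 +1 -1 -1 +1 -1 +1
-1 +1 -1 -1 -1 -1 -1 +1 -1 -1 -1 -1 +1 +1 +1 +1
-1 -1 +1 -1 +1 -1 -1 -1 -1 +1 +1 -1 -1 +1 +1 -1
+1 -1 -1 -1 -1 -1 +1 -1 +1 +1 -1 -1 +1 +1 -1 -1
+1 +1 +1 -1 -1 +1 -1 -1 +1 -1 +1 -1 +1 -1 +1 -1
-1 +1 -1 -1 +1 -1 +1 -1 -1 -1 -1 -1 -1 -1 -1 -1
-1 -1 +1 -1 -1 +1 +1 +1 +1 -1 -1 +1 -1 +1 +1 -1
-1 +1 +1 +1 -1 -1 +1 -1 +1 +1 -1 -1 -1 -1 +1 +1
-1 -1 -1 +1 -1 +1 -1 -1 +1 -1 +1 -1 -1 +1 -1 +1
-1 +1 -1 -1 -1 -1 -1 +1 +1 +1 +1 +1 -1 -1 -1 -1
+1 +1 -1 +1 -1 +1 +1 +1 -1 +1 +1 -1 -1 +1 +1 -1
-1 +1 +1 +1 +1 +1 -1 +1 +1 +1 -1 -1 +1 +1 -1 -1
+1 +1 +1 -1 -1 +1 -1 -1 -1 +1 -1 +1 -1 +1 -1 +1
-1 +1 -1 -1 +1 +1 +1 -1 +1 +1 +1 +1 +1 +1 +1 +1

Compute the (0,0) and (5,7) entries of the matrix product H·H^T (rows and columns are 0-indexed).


Row 0 of H: [1, 1, -1, 1, 1, -1, -1, -1, 1, -1, -1, 1, -1, 1, 1, -1].
Row 5 of H: [1, -1, -1, -1, -1, -1, 1, -1, 1, 1, -1, -1, 1, 1, -1, -1].
Row 7 of H: [-1, 1, -1, -1, 1, -1, 1, -1, -1, -1, -1, -1, -1, -1, -1, -1].
(H·H^T)[0][0] = Σ_j H[0][j]·H[0][j] = (1)² + (1)² + (-1)² + (1)² + (1)² + (-1)² + (-1)² + (-1)² + (1)² + (-1)² + (-1)² + (1)² + (-1)² + (1)² + (1)² + (-1)² = 1 + 1 + 1 + 1 + 1 + 1 + 1 + 1 + 1 + 1 + 1 + 1 + 1 + 1 + 1 + 1 = 16.
(H·H^T)[5][7] = Σ_j H[5][j]·H[7][j] = (1)·(-1) + (-1)·(1) + (-1)·(-1) + (-1)·(-1) + (-1)·(1) + (-1)·(-1) + (1)·(1) + (-1)·(-1) + (1)·(-1) + (1)·(-1) + (-1)·(-1) + (-1)·(-1) + (1)·(-1) + (1)·(-1) + (-1)·(-1) + (-1)·(-1) = -1 + -1 + 1 + 1 + -1 + 1 + 1 + 1 + -1 + -1 + 1 + 1 + -1 + -1 + 1 + 1 = 2.
Rows 5 and 7 are not orthogonal (dot product = 2 ≠ 0), so H is not a Hadamard matrix.

(0,0) entry = 16; (5,7) entry = 2.


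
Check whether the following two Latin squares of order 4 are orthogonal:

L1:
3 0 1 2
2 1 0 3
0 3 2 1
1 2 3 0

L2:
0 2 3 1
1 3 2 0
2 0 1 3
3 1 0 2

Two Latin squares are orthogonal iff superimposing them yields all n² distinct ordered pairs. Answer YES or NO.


Form the n² = 16 superimposed pairs (L1[i][j], L2[i][j]), row by row (rows and columns indexed from 0):
row 0: (3,0) (0,2) (1,3) (2,1)
row 1: (2,1) (1,3) (0,2) (3,0)
row 2: (0,2) (3,0) (2,1) (1,3)
row 3: (1,3) (2,1) (3,0) (0,2)
Orthogonality requires all 16 pairs distinct.
But the pair (2,1) repeats: cell (0,3) has L1 = 2, L2 = 1, and cell (1,0) has L1 = 2, L2 = 1.
A repeated pair means some other pair never occurs (only 4 distinct pairs out of 16), so the squares are not orthogonal.
Conclusion: NO.

NO


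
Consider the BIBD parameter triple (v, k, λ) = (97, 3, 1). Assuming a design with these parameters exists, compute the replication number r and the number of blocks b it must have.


Any 2-(v, k, λ) BIBD satisfies two necessary conditions:
  (i)  Each point sits in r blocks, and counting incidences through any fixed point gives r(k − 1) = λ(v − 1), so r = λ(v − 1)/(k − 1).
  (ii) Total incidences bk = vr, so b = vr/k.
Step 1: r = λ(v − 1)/(k − 1) = 1·(97 − 1)/(3 − 1) = 1·96/2 = 96/2 = 48.
Step 2: b = vr/k = 97·48/3 = 4656/3 = 1552.
Check integrality: r = 48 ∈ Z ✓, b = 1552 ∈ Z ✓.
(These identities are necessary conditions: they determine r and b for any design with these parameters, but do not by themselves prove that one exists.)

r = 48, b = 1552.


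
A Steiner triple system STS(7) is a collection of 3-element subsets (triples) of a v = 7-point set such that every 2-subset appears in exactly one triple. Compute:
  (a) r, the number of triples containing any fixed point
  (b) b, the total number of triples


An STS(v) is a 2-(v, 3, 1) BIBD: block size k = 3, λ = 1.
Replication: r(k − 1) = λ(v − 1) ⇒ r·2 = 7 − 1 = 6 ⇒ r = 3.
Block count: b = v(v − 1)/6 = 7·6/6 = 42/6 = 7.
(Check via bk = vr: 7·3 = 21 = 7·3 = 21 ✓.)

r = 3, b = 7.


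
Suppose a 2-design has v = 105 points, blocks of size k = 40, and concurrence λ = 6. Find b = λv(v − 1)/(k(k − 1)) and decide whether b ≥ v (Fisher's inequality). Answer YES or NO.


r = λ(v − 1)/(k − 1) = 6·104/39 = 16.
b = vr/k = 105·16/40 = 42.
Fisher's inequality: b ≥ v ⇔ 42 ≥ 105? NO.

NO


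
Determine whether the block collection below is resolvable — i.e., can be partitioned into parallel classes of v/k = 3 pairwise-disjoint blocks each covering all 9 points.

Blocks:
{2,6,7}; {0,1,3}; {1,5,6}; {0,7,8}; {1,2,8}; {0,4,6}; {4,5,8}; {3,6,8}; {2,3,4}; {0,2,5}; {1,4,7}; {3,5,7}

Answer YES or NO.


v = 9, block size k = 3, number of blocks = 12.
For resolvability, blocks must partition into parallel classes of size v/k = 3.
Total blocks must therefore be a multiple of 3: 12 = 3·4 + 0 ⇒ divisible ✓.
Greedy packing gives 4 candidate class(es). Each should be a full parallel class (size 3, covers all 9 points).
  Class 1 (3 blocks): {2,6,7}; {0,1,3}; {4,5,8}. Points covered: [0, 1, 2, 3, 4, 5, 6, 7, 8].
  Class 2 (3 blocks): {1,5,6}; {0,7,8}; {2,3,4}. Points covered: [0, 1, 2, 3, 4, 5, 6, 7, 8].
  Class 3 (3 blocks): {1,2,8}; {0,4,6}; {3,5,7}. Points covered: [0, 1, 2, 3, 4, 5, 6, 7, 8].
  Class 4 (3 blocks): {3,6,8}; {0,2,5}; {1,4,7}. Points covered: [0, 1, 2, 3, 4, 5, 6, 7, 8].
All classes full (size 3)? YES. All classes cover every point? YES.
Resolvable? YES.

YES


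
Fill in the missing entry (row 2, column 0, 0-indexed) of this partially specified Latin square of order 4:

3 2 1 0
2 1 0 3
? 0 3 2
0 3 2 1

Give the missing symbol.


Row 2 contains symbols [0, 2, 3] — missing [1].
Column 0 contains symbols [0, 2, 3] — missing [1].
The missing symbol must appear in both missing sets; intersection = [1].
Therefore the hidden value is 1.

Missing value = 1.


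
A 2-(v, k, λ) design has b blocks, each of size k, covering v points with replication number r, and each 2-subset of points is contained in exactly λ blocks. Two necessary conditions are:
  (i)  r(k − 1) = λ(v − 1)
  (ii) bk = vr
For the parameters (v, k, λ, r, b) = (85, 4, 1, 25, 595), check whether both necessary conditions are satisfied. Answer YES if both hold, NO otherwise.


Condition (i): r(k − 1) = 25·3 = 75; λ(v − 1) = 1·84 = 84. Match? NO.
Condition (ii): bk = 595·4 = 2380; vr = 85·25 = 2125. Match? NO.
Both conditions hold? NO.

NO


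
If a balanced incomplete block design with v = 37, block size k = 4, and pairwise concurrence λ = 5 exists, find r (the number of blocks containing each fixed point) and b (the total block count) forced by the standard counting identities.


Any 2-(v, k, λ) BIBD satisfies two necessary conditions:
  (i)  Each point sits in r blocks, and counting incidences through any fixed point gives r(k − 1) = λ(v − 1), so r = λ(v − 1)/(k − 1).
  (ii) Total incidences bk = vr, so b = vr/k.
Step 1: r = λ(v − 1)/(k − 1) = 5·(37 − 1)/(4 − 1) = 5·36/3 = 180/3 = 60.
Step 2: b = vr/k = 37·60/4 = 2220/4 = 555.
Check integrality: r = 60 ∈ Z ✓, b = 555 ∈ Z ✓.
(These identities are necessary conditions: they determine r and b for any design with these parameters, but do not by themselves prove that one exists.)

r = 60, b = 555.


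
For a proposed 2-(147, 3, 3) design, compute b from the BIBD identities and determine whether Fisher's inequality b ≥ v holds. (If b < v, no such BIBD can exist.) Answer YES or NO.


b = λv(v − 1)/(k(k − 1)) = 3·147·146/(3·2) = 64386/6 = 10731.
Compare with v = 147: b ≥ v, so Fisher's inequality holds.

YES


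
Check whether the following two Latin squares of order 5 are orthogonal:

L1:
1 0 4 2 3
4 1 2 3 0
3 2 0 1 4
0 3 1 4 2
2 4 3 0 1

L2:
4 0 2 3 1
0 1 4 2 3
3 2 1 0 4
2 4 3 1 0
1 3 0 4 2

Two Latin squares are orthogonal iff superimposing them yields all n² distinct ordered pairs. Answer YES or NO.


Form the n² = 25 superimposed pairs (L1[i][j], L2[i][j]), row by row (rows and columns indexed from 0):
row 0: (1,4) (0,0) (4,2) (2,3) (3,1)
row 1: (4,0) (1,1) (2,4) (3,2) (0,3)
row 2: (3,3) (2,2) (0,1) (1,0) (4,4)
row 3: (0,2) (3,4) (1,3) (4,1) (2,0)
row 4: (2,1) (4,3) (3,0) (0,4) (1,2)
Orthogonality requires all 25 pairs distinct.
Check by first coordinate: for each symbol s of L1, list the L2 entries in the n cells where L1 = s; they must all differ.
  L1 = 0: L2 entries (in reading order) 0, 3, 1, 2, 4 — all 5 distinct ✓
  L1 = 1: L2 entries (in reading order) 4, 1, 0, 3, 2 — all 5 distinct ✓
  L1 = 2: L2 entries (in reading order) 3, 4, 2, 0, 1 — all 5 distinct ✓
  L1 = 3: L2 entries (in reading order) 1, 2, 3, 4, 0 — all 5 distinct ✓
  L1 = 4: L2 entries (in reading order) 2, 0, 4, 1, 3 — all 5 distinct ✓
Every symbol of L1 meets every symbol of L2 exactly once, so all 25 pairs are distinct (25 of 25).
Conclusion: YES.

YES


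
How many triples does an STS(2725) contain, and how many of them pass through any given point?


An STS(v) is a 2-(v, 3, 1) BIBD: block size k = 3, λ = 1.
Replication: r(k − 1) = λ(v − 1) ⇒ r·2 = 2725 − 1 = 2724 ⇒ r = 1362.
Block count: b = v(v − 1)/6 = 2725·2724/6 = 7422900/6 = 1237150.

r = 1362, b = 1237150.


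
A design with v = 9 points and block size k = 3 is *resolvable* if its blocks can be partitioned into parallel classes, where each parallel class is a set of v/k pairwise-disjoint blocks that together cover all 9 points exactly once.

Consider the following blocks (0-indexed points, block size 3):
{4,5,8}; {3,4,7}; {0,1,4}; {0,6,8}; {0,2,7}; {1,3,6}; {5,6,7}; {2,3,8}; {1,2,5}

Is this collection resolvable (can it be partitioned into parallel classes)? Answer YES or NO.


v = 9, block size k = 3, number of blocks = 9.
For resolvability, blocks must partition into parallel classes of size v/k = 3.
Total blocks must therefore be a multiple of 3: 9 = 3·3 + 0 ⇒ divisible ✓.
Greedy packing gives 3 candidate class(es). Each should be a full parallel class (size 3, covers all 9 points).
  Class 1 (3 blocks): {4,5,8}; {0,2,7}; {1,3,6}. Points covered: [0, 1, 2, 3, 4, 5, 6, 7, 8].
  Class 2 (3 blocks): {3,4,7}; {0,6,8}; {1,2,5}. Points covered: [0, 1, 2, 3, 4, 5, 6, 7, 8].
  Class 3 (3 blocks): {0,1,4}; {5,6,7}; {2,3,8}. Points covered: [0, 1, 2, 3, 4, 5, 6, 7, 8].
All classes full (size 3)? YES. All classes cover every point? YES.
Resolvable? YES.

YES


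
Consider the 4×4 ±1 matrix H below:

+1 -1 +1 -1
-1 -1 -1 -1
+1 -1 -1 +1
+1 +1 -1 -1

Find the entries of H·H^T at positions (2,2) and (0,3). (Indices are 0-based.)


Row 0 of H: [1, -1, 1, -1].
Row 2 of H: [1, -1, -1, 1].
Row 3 of H: [1, 1, -1, -1].
(H·H^T)[2][2] = Σ_j H[2][j]·H[2][j] = (1)² + (-1)² + (-1)² + (1)² = 1 + 1 + 1 + 1 = 4.
(H·H^T)[0][3] = Σ_j H[0][j]·H[3][j] = (1)·(1) + (-1)·(1) + (1)·(-1) + (-1)·(-1) = 1 + -1 + -1 + 1 = 0.
So rows 0 and 3 are orthogonal; the diagonal entry equals n = 4.

(2,2) entry = 4; (0,3) entry = 0.


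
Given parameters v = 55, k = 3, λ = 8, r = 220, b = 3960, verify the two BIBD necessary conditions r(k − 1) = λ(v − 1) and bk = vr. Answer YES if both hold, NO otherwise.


Condition (i): r(k − 1) = 220·2 = 440; λ(v − 1) = 8·54 = 432. Match? NO.
Condition (ii): bk = 3960·3 = 11880; vr = 55·220 = 12100. Match? NO.
Both conditions hold? NO.

NO


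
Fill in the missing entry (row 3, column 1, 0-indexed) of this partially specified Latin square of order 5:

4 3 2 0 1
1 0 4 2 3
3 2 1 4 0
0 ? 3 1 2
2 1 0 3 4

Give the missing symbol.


Row 3 contains symbols [0, 1, 2, 3] — missing [4].
Column 1 contains symbols [0, 1, 2, 3] — missing [4].
The missing symbol must appear in both missing sets; intersection = [4].
Therefore the hidden value is 4.

Missing value = 4.


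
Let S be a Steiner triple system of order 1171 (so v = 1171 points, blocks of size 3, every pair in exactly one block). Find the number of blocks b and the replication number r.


An STS(v) is a 2-(v, 3, 1) BIBD: block size k = 3, λ = 1.
Replication: r(k − 1) = λ(v − 1) ⇒ r·2 = 1171 − 1 = 1170 ⇒ r = 585.
Block count: b = v(v − 1)/6 = 1171·1170/6 = 1370070/6 = 228345.

r = 585, b = 228345.


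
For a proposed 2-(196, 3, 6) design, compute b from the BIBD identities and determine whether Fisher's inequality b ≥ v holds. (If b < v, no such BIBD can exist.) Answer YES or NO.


b = λv(v − 1)/(k(k − 1)) = 6·196·195/(3·2) = 229320/6 = 38220.
Compare with v = 196: b ≥ v, so Fisher's inequality holds.

YES


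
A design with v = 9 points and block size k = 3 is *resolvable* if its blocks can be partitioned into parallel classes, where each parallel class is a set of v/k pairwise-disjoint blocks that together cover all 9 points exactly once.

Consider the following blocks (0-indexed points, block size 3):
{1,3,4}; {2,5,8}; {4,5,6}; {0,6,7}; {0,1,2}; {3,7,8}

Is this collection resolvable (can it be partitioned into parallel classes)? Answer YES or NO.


v = 9, block size k = 3, number of blocks = 6.
For resolvability, blocks must partition into parallel classes of size v/k = 3.
Total blocks must therefore be a multiple of 3: 6 = 3·2 + 0 ⇒ divisible ✓.
Greedy packing gives 2 candidate class(es). Each should be a full parallel class (size 3, covers all 9 points).
  Class 1 (3 blocks): {1,3,4}; {2,5,8}; {0,6,7}. Points covered: [0, 1, 2, 3, 4, 5, 6, 7, 8].
  Class 2 (3 blocks): {4,5,6}; {0,1,2}; {3,7,8}. Points covered: [0, 1, 2, 3, 4, 5, 6, 7, 8].
All classes full (size 3)? YES. All classes cover every point? YES.
Resolvable? YES.

YES


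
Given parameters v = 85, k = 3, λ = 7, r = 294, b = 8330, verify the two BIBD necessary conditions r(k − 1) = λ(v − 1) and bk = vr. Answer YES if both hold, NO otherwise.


Condition (i): r(k − 1) = 294·2 = 588; λ(v − 1) = 7·84 = 588. Match? YES.
Condition (ii): bk = 8330·3 = 24990; vr = 85·294 = 24990. Match? YES.
Both conditions hold? YES.

YES


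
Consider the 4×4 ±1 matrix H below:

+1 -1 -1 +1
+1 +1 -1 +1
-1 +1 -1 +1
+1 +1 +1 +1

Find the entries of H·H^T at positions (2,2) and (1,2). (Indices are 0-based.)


Row 1 of H: [1, 1, -1, 1].
Row 2 of H: [-1, 1, -1, 1].
(H·H^T)[2][2] = Σ_j H[2][j]·H[2][j] = (-1)² + (1)² + (-1)² + (1)² = 1 + 1 + 1 + 1 = 4.
(H·H^T)[1][2] = Σ_j H[1][j]·H[2][j] = (1)·(-1) + (1)·(1) + (-1)·(-1) + (1)·(1) = -1 + 1 + 1 + 1 = 2.
Rows 1 and 2 are not orthogonal (dot product = 2 ≠ 0), so H is not a Hadamard matrix.

(2,2) entry = 4; (1,2) entry = 2.


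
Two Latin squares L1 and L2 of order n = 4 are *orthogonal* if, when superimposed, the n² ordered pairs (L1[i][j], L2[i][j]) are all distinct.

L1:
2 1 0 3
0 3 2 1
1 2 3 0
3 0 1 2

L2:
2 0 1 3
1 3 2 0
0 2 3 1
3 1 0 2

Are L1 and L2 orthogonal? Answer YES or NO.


Form the n² = 16 superimposed pairs (L1[i][j], L2[i][j]), row by row (rows and columns indexed from 0):
row 0: (2,2) (1,0) (0,1) (3,3)
row 1: (0,1) (3,3) (2,2) (1,0)
row 2: (1,0) (2,2) (3,3) (0,1)
row 3: (3,3) (0,1) (1,0) (2,2)
Orthogonality requires all 16 pairs distinct.
But the pair (0,1) repeats: cell (0,2) has L1 = 0, L2 = 1, and cell (1,0) has L1 = 0, L2 = 1.
A repeated pair means some other pair never occurs (only 4 distinct pairs out of 16), so the squares are not orthogonal.
Conclusion: NO.

NO


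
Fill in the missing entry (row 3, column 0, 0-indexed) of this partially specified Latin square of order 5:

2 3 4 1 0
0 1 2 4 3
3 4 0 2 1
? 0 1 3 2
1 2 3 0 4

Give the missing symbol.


Row 3 contains symbols [0, 1, 2, 3] — missing [4].
Column 0 contains symbols [0, 1, 2, 3] — missing [4].
The missing symbol must appear in both missing sets; intersection = [4].
Therefore the hidden value is 4.

Missing value = 4.


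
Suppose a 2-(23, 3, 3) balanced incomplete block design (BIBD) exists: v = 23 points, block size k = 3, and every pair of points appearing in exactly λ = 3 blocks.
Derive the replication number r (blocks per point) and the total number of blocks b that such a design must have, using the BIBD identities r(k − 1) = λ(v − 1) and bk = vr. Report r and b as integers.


Any 2-(v, k, λ) BIBD satisfies two necessary conditions:
  (i)  Each point sits in r blocks, and counting incidences through any fixed point gives r(k − 1) = λ(v − 1), so r = λ(v − 1)/(k − 1).
  (ii) Total incidences bk = vr, so b = vr/k.
Step 1: r = λ(v − 1)/(k − 1) = 3·(23 − 1)/(3 − 1) = 3·22/2 = 66/2 = 33.
Step 2: b = vr/k = 23·33/3 = 759/3 = 253.
Check integrality: r = 33 ∈ Z ✓, b = 253 ∈ Z ✓.
(These identities are necessary conditions: they determine r and b for any design with these parameters, but do not by themselves prove that one exists.)

r = 33, b = 253.


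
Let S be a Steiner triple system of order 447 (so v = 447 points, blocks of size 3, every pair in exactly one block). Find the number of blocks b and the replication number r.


An STS(v) is a 2-(v, 3, 1) BIBD: block size k = 3, λ = 1.
Replication: r(k − 1) = λ(v − 1) ⇒ r·2 = 447 − 1 = 446 ⇒ r = 223.
Block count: bk = vr ⇒ b·3 = 447·223 = 99681 ⇒ b = 33227.

r = 223, b = 33227.


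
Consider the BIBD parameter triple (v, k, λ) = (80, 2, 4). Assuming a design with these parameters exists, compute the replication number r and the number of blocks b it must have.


Any 2-(v, k, λ) BIBD satisfies two necessary conditions:
  (i)  Each point sits in r blocks, and counting incidences through any fixed point gives r(k − 1) = λ(v − 1), so r = λ(v − 1)/(k − 1).
  (ii) Total incidences bk = vr, so b = vr/k.
Step 1: r = λ(v − 1)/(k − 1) = 4·(80 − 1)/(2 − 1) = 4·79/1 = 316/1 = 316.
Step 2: b = vr/k = 80·316/2 = 25280/2 = 12640.
Check integrality: r = 316 ∈ Z ✓, b = 12640 ∈ Z ✓.
(These identities are necessary conditions: they determine r and b for any design with these parameters, but do not by themselves prove that one exists.)

r = 316, b = 12640.


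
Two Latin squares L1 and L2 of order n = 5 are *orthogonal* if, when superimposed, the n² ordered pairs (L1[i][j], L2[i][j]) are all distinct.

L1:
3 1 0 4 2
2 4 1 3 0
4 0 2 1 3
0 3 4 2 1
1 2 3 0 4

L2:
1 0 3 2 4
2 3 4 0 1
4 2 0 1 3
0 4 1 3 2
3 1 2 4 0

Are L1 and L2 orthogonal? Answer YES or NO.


Form the n² = 25 superimposed pairs (L1[i][j], L2[i][j]), row by row (rows and columns indexed from 0):
row 0: (3,1) (1,0) (0,3) (4,2) (2,4)
row 1: (2,2) (4,3) (1,4) (3,0) (0,1)
row 2: (4,4) (0,2) (2,0) (1,1) (3,3)
row 3: (0,0) (3,4) (4,1) (2,3) (1,2)
row 4: (1,3) (2,1) (3,2) (0,4) (4,0)
Orthogonality requires all 25 pairs distinct.
Check by first coordinate: for each symbol s of L1, list the L2 entries in the n cells where L1 = s; they must all differ.
  L1 = 0: L2 entries (in reading order) 3, 1, 2, 0, 4 — all 5 distinct ✓
  L1 = 1: L2 entries (in reading order) 0, 4, 1, 2, 3 — all 5 distinct ✓
  L1 = 2: L2 entries (in reading order) 4, 2, 0, 3, 1 — all 5 distinct ✓
  L1 = 3: L2 entries (in reading order) 1, 0, 3, 4, 2 — all 5 distinct ✓
  L1 = 4: L2 entries (in reading order) 2, 3, 4, 1, 0 — all 5 distinct ✓
Every symbol of L1 meets every symbol of L2 exactly once, so all 25 pairs are distinct (25 of 25).
Conclusion: YES.

YES


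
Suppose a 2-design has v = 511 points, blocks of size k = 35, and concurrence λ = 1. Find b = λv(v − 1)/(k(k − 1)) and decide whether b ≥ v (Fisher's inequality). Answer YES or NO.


b = λv(v − 1)/(k(k − 1)) = 1·511·510/(35·34) = 260610/1190 = 219.
Compare with v = 511: b < v, so Fisher's inequality fails.

NO


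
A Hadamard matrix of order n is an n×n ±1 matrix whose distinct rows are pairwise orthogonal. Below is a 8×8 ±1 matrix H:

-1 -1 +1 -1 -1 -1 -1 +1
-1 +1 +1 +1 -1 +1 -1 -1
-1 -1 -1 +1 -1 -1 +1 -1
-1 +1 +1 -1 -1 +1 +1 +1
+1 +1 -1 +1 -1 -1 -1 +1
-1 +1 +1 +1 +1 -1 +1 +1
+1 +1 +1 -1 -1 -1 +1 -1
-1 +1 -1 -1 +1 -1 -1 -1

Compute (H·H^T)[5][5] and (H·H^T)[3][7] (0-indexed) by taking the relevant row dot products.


Row 3 of H: [-1, 1, 1, -1, -1, 1, 1, 1].
Row 5 of H: [-1, 1, 1, 1, 1, -1, 1, 1].
Row 7 of H: [-1, 1, -1, -1, 1, -1, -1, -1].
(H·H^T)[5][5] = Σ_j H[5][j]·H[5][j] = (-1)² + (1)² + (1)² + (1)² + (1)² + (-1)² + (1)² + (1)² = 1 + 1 + 1 + 1 + 1 + 1 + 1 + 1 = 8.
(H·H^T)[3][7] = Σ_j H[3][j]·H[7][j] = (-1)·(-1) + (1)·(1) + (1)·(-1) + (-1)·(-1) + (-1)·(1) + (1)·(-1) + (1)·(-1) + (1)·(-1) = 1 + 1 + -1 + 1 + -1 + -1 + -1 + -1 = -2.
Rows 3 and 7 are not orthogonal (dot product = -2 ≠ 0), so H is not a Hadamard matrix.

(5,5) entry = 8; (3,7) entry = -2.


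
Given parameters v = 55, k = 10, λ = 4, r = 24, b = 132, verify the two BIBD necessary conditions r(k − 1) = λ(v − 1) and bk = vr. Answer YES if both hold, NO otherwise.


Condition (i): r(k − 1) = 24·9 = 216; λ(v − 1) = 4·54 = 216. Match? YES.
Condition (ii): bk = 132·10 = 1320; vr = 55·24 = 1320. Match? YES.
Both conditions hold? YES.

YES


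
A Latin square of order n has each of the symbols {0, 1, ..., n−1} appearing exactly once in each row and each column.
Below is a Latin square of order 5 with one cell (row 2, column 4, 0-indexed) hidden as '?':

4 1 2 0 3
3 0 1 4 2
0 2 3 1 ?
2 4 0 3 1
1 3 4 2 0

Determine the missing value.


Row 2 contains symbols [0, 1, 2, 3] — missing [4].
Column 4 contains symbols [0, 1, 2, 3] — missing [4].
The missing symbol must appear in both missing sets; intersection = [4].
Therefore the hidden value is 4.

Missing value = 4.


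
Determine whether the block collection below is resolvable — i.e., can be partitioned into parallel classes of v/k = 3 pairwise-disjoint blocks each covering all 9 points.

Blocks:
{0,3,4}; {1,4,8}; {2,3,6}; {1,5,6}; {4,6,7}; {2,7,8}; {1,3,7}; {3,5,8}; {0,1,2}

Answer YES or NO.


v = 9, block size k = 3, number of blocks = 9.
For resolvability, blocks must partition into parallel classes of size v/k = 3.
Total blocks must therefore be a multiple of 3: 9 = 3·3 + 0 ⇒ divisible ✓.
Consider block {1,4,8}. The only other block(s) in the collection disjoint from it are {2,3,6} — just 1 block(s). Any parallel class containing {1,4,8} would need 2 other blocks each disjoint from it, so no parallel class of size 3 can contain {1,4,8}.
Since every block must belong to some parallel class in a resolution, the collection cannot be partitioned into parallel classes.
Resolvable? NO.

NO


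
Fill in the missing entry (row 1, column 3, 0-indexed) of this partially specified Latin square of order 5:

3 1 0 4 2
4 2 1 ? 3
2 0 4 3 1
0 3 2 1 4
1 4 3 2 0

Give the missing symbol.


Row 1 contains symbols [1, 2, 3, 4] — missing [0].
Column 3 contains symbols [1, 2, 3, 4] — missing [0].
The missing symbol must appear in both missing sets; intersection = [0].
Therefore the hidden value is 0.

Missing value = 0.


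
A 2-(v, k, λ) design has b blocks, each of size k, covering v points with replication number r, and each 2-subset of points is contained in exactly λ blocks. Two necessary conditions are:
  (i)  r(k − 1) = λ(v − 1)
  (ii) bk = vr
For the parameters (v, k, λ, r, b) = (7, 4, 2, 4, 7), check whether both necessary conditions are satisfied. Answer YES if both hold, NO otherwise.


Condition (i): r(k − 1) = 4·3 = 12; λ(v − 1) = 2·6 = 12. Match? YES.
Condition (ii): bk = 7·4 = 28; vr = 7·4 = 28. Match? YES.
Both conditions hold? YES.

YES


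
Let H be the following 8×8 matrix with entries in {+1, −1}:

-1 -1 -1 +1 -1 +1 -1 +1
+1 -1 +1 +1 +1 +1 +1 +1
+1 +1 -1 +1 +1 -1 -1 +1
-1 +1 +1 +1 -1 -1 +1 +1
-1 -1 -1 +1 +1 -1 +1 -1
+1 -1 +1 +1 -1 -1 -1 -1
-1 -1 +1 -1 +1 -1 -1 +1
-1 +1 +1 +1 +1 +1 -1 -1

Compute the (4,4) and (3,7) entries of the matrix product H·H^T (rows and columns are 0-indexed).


Row 3 of H: [-1, 1, 1, 1, -1, -1, 1, 1].
Row 4 of H: [-1, -1, -1, 1, 1, -1, 1, -1].
Row 7 of H: [-1, 1, 1, 1, 1, 1, -1, -1].
(H·H^T)[4][4] = Σ_j H[4][j]·H[4][j] = (-1)² + (-1)² + (-1)² + (1)² + (1)² + (-1)² + (1)² + (-1)² = 1 + 1 + 1 + 1 + 1 + 1 + 1 + 1 = 8.
(H·H^T)[3][7] = Σ_j H[3][j]·H[7][j] = (-1)·(-1) + (1)·(1) + (1)·(1) + (1)·(1) + (-1)·(1) + (-1)·(1) + (1)·(-1) + (1)·(-1) = 1 + 1 + 1 + 1 + -1 + -1 + -1 + -1 = 0.
So rows 3 and 7 are orthogonal; the diagonal entry equals n = 8.

(4,4) entry = 8; (3,7) entry = 0.


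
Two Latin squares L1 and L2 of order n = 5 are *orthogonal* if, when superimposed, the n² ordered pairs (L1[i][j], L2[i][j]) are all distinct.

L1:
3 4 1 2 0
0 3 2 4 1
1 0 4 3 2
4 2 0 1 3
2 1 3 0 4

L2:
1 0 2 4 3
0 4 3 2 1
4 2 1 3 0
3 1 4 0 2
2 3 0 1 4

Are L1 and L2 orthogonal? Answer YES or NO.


Form the n² = 25 superimposed pairs (L1[i][j], L2[i][j]), row by row (rows and columns indexed from 0):
row 0: (3,1) (4,0) (1,2) (2,4) (0,3)
row 1: (0,0) (3,4) (2,3) (4,2) (1,1)
row 2: (1,4) (0,2) (4,1) (3,3) (2,0)
row 3: (4,3) (2,1) (0,4) (1,0) (3,2)
row 4: (2,2) (1,3) (3,0) (0,1) (4,4)
Orthogonality requires all 25 pairs distinct.
Check by first coordinate: for each symbol s of L1, list the L2 entries in the n cells where L1 = s; they must all differ.
  L1 = 0: L2 entries (in reading order) 3, 0, 2, 4, 1 — all 5 distinct ✓
  L1 = 1: L2 entries (in reading order) 2, 1, 4, 0, 3 — all 5 distinct ✓
  L1 = 2: L2 entries (in reading order) 4, 3, 0, 1, 2 — all 5 distinct ✓
  L1 = 3: L2 entries (in reading order) 1, 4, 3, 2, 0 — all 5 distinct ✓
  L1 = 4: L2 entries (in reading order) 0, 2, 1, 3, 4 — all 5 distinct ✓
Every symbol of L1 meets every symbol of L2 exactly once, so all 25 pairs are distinct (25 of 25).
Conclusion: YES.

YES


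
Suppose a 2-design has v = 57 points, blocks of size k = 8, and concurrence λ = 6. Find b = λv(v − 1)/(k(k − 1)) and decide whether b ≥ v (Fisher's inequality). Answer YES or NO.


r = λ(v − 1)/(k − 1) = 6·56/7 = 48.
b = vr/k = 57·48/8 = 342.
Fisher's inequality: b ≥ v ⇔ 342 ≥ 57? YES.

YES


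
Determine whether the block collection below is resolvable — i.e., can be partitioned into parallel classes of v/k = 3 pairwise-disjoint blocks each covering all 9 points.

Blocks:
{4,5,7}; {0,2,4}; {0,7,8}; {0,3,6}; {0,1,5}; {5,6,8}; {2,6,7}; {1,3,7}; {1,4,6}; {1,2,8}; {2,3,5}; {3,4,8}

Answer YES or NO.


v = 9, block size k = 3, number of blocks = 12.
For resolvability, blocks must partition into parallel classes of size v/k = 3.
Total blocks must therefore be a multiple of 3: 12 = 3·4 + 0 ⇒ divisible ✓.
Greedy packing gives 4 candidate class(es). Each should be a full parallel class (size 3, covers all 9 points).
  Class 1 (3 blocks): {4,5,7}; {0,3,6}; {1,2,8}. Points covered: [0, 1, 2, 3, 4, 5, 6, 7, 8].
  Class 2 (3 blocks): {0,2,4}; {5,6,8}; {1,3,7}. Points covered: [0, 1, 2, 3, 4, 5, 6, 7, 8].
  Class 3 (3 blocks): {0,7,8}; {1,4,6}; {2,3,5}. Points covered: [0, 1, 2, 3, 4, 5, 6, 7, 8].
  Class 4 (3 blocks): {0,1,5}; {2,6,7}; {3,4,8}. Points covered: [0, 1, 2, 3, 4, 5, 6, 7, 8].
All classes full (size 3)? YES. All classes cover every point? YES.
Resolvable? YES.

YES


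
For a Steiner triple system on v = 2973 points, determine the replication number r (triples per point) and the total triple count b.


An STS(v) is a 2-(v, 3, 1) BIBD: block size k = 3, λ = 1.
Replication: r(k − 1) = λ(v − 1) ⇒ r·2 = 2973 − 1 = 2972 ⇒ r = 1486.
Block count: bk = vr ⇒ b·3 = 2973·1486 = 4417878 ⇒ b = 1472626.
(Check via b = v(v − 1)/6 = 2973·2972/6 = 8835756/6 = 1472626.)

r = 1486, b = 1472626.


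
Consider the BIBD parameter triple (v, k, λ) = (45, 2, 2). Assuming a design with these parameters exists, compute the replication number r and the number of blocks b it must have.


Any 2-(v, k, λ) BIBD satisfies two necessary conditions:
  (i)  Each point sits in r blocks, and counting incidences through any fixed point gives r(k − 1) = λ(v − 1), so r = λ(v − 1)/(k − 1).
  (ii) Total incidences bk = vr, so b = vr/k.
Step 1: r = λ(v − 1)/(k − 1) = 2·(45 − 1)/(2 − 1) = 2·44/1 = 88/1 = 88.
Step 2: b = vr/k = 45·88/2 = 3960/2 = 1980.
Check integrality: r = 88 ∈ Z ✓, b = 1980 ∈ Z ✓.
(These identities are necessary conditions: they determine r and b for any design with these parameters, but do not by themselves prove that one exists.)

r = 88, b = 1980.
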